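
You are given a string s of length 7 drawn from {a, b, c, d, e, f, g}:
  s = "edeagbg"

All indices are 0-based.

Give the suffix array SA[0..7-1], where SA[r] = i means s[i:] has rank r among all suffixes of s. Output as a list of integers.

rank→(start, suffix):
  0 → (3, 'agbg')
  1 → (5, 'bg')
  2 → (1, 'deagbg')
  3 → (2, 'eagbg')
  4 → (0, 'edeagbg')
  5 → (6, 'g')
  6 → (4, 'gbg')

[3, 5, 1, 2, 0, 6, 4]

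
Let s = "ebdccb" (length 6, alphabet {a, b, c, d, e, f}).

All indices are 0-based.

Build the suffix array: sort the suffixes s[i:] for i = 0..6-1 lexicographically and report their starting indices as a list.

sorted suffixes:
  #0 SA[0]=5  'b'
  #1 SA[1]=1  'bdccb'
  #2 SA[2]=4  'cb'
  #3 SA[3]=3  'ccb'
  #4 SA[4]=2  'dccb'
  #5 SA[5]=0  'ebdccb'

[5, 1, 4, 3, 2, 0]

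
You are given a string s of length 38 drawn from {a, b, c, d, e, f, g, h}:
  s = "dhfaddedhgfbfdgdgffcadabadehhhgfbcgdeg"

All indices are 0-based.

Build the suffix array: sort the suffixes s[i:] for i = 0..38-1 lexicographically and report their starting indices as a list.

rank | idx | suffix
   0 |  22 | abadehhhgfbcgdeg
   1 |  20 | adabadehhhgfbcgdeg
   2 |   3 | addedhgfbfdgdgffcadabadehhhgfbcgdeg
   3 |  24 | adehhhgfbcgdeg
   4 |  23 | badehhhgfbcgdeg
   5 |  32 | bcgdeg
   6 |  11 | bfdgdgffcadabadehhhgfbcgdeg
   7 |  19 | cadabadehhhgfbcgdeg
   8 |  33 | cgdeg
   9 |  21 | dabadehhhgfbcgdeg
  10 |   4 | ddedhgfbfdgdgffcadabadehhhgfbcgdeg
  11 |   5 | dedhgfbfdgdgffcadabadehhhgfbcgdeg
  12 |  35 | deg
  13 |  25 | dehhhgfbcgdeg
  14 |  13 | dgdgffcadabadehhhgfbcgdeg
  15 |  15 | dgffcadabadehhhgfbcgdeg
  16 |   0 | dhfaddedhgfbfdgdgffcadabadehhhgfbcgdeg
  17 |   7 | dhgfbfdgdgffcadabadehhhgfbcgdeg
  18 |   6 | edhgfbfdgdgffcadabadehhhgfbcgdeg
  19 |  36 | eg
  20 |  26 | ehhhgfbcgdeg
  21 |   2 | faddedhgfbfdgdgffcadabadehhhgfbcgdeg
  22 |  31 | fbcgdeg
  23 |  10 | fbfdgdgffcadabadehhhgfbcgdeg
  24 |  18 | fcadabadehhhgfbcgdeg
  25 |  12 | fdgdgffcadabadehhhgfbcgdeg
  26 |  17 | ffcadabadehhhgfbcgdeg
  27 |  37 | g
  28 |  34 | gdeg
  29 |  14 | gdgffcadabadehhhgfbcgdeg
  30 |  30 | gfbcgdeg
  31 |   9 | gfbfdgdgffcadabadehhhgfbcgdeg
  32 |  16 | gffcadabadehhhgfbcgdeg
  33 |   1 | hfaddedhgfbfdgdgffcadabadehhhgfbcgdeg
  34 |  29 | hgfbcgdeg
  35 |   8 | hgfbfdgdgffcadabadehhhgfbcgdeg
  36 |  28 | hhgfbcgdeg
  37 |  27 | hhhgfbcgdeg

[22, 20, 3, 24, 23, 32, 11, 19, 33, 21, 4, 5, 35, 25, 13, 15, 0, 7, 6, 36, 26, 2, 31, 10, 18, 12, 17, 37, 34, 14, 30, 9, 16, 1, 29, 8, 28, 27]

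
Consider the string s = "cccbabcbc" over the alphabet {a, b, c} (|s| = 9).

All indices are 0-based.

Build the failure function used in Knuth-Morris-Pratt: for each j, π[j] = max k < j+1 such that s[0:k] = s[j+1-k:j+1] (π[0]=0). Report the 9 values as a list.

π[0] = 0
j=1 s[j]='c': π[1]=1 (border 'c')
j=2 s[j]='c': π[2]=2 (border 'cc')
j=3 s[j]='b': k: 2→1→0; π[3]=0 (border '')
j=4 s[j]='a': π[4]=0 (border '')
j=5 s[j]='b': π[5]=0 (border '')
j=6 s[j]='c': π[6]=1 (border 'c')
j=7 s[j]='b': k: 1→0; π[7]=0 (border '')
j=8 s[j]='c': π[8]=1 (border 'c')

[0, 1, 2, 0, 0, 0, 1, 0, 1]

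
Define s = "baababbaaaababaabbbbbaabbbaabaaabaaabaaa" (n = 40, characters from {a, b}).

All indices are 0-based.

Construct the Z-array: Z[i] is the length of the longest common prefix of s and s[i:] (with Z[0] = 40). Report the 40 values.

Z[0]=40
i=1: outside box; Z[1]=0
i=2: outside box; Z[2]=0
i=3: outside box; Z[3]=2 extend→box=[3,5)
i=4: min(r-i=1, Z[1]=0)=0; Z[4]=0
i=5: outside box; Z[5]=1 extend→box=[5,6)
i=6: outside box; Z[6]=3 extend→box=[6,9)
i=7: min(r-i=2, Z[1]=0)=0; Z[7]=0
i=8: min(r-i=1, Z[2]=0)=0; Z[8]=0
i=9: outside box; Z[9]=0
i=10: outside box; Z[10]=0
i=11: outside box; Z[11]=2 extend→box=[11,13)
i=12: min(r-i=1, Z[1]=0)=0; Z[12]=0
i=13: outside box; Z[13]=4 extend→box=[13,17)
i=14: min(r-i=3, Z[1]=0)=0; Z[14]=0
i=15: min(r-i=2, Z[2]=0)=0; Z[15]=0
i=16: min(r-i=1, Z[3]=2)=1; Z[16]=1
i=17: outside box; Z[17]=1 extend→box=[17,18)
i=18: outside box; Z[18]=1 extend→box=[18,19)
i=19: outside box; Z[19]=1 extend→box=[19,20)
i=20: outside box; Z[20]=4 extend→box=[20,24)
i=21: min(r-i=3, Z[1]=0)=0; Z[21]=0
i=22: min(r-i=2, Z[2]=0)=0; Z[22]=0
i=23: min(r-i=1, Z[3]=2)=1; Z[23]=1
i=24: outside box; Z[24]=1 extend→box=[24,25)
i=25: outside box; Z[25]=5 extend→box=[25,30)
i=26: min(r-i=4, Z[1]=0)=0; Z[26]=0
i=27: min(r-i=3, Z[2]=0)=0; Z[27]=0
i=28: min(r-i=2, Z[3]=2)=2; Z[28]=3 extend→box=[28,31)
i=29: min(r-i=2, Z[1]=0)=0; Z[29]=0
i=30: min(r-i=1, Z[2]=0)=0; Z[30]=0
i=31: outside box; Z[31]=0
i=32: outside box; Z[32]=3 extend→box=[32,35)
i=33: min(r-i=2, Z[1]=0)=0; Z[33]=0
i=34: min(r-i=1, Z[2]=0)=0; Z[34]=0
i=35: outside box; Z[35]=0
i=36: outside box; Z[36]=3 extend→box=[36,39)
i=37: min(r-i=2, Z[1]=0)=0; Z[37]=0
i=38: min(r-i=1, Z[2]=0)=0; Z[38]=0
i=39: outside box; Z[39]=0

[40, 0, 0, 2, 0, 1, 3, 0, 0, 0, 0, 2, 0, 4, 0, 0, 1, 1, 1, 1, 4, 0, 0, 1, 1, 5, 0, 0, 3, 0, 0, 0, 3, 0, 0, 0, 3, 0, 0, 0]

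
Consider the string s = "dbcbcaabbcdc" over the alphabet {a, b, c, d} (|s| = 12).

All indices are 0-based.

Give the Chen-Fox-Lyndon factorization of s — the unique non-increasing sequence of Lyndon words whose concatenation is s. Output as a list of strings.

emit factor 1: 'd' (i=0, period=1)
emit factor 2: 'bc' (i=1, period=2)
emit factor 3: 'bc' (i=3, period=2)
emit factor 4: 'aabbcdc' (i=5, period=7)

["d", "bc", "bc", "aabbcdc"]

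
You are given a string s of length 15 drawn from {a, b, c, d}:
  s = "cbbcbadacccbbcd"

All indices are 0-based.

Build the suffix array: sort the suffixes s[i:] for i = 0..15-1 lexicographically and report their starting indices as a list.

rank | idx | suffix
   0 |   7 | acccbbcd
   1 |   5 | adacccbbcd
   2 |   4 | badacccbbcd
   3 |   1 | bbcbadacccbbcd
   4 |  11 | bbcd
   5 |   2 | bcbadacccbbcd
   6 |  12 | bcd
   7 |   3 | cbadacccbbcd
   8 |   0 | cbbcbadacccbbcd
   9 |  10 | cbbcd
  10 |   9 | ccbbcd
  11 |   8 | cccbbcd
  12 |  13 | cd
  13 |  14 | d
  14 |   6 | dacccbbcd

[7, 5, 4, 1, 11, 2, 12, 3, 0, 10, 9, 8, 13, 14, 6]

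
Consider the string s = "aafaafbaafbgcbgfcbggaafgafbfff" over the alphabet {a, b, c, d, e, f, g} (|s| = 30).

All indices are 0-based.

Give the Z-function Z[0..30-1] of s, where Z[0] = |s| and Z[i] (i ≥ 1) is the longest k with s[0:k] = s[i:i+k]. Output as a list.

[30, 1, 0, 3, 1, 0, 0, 3, 1, 0, 0, 0, 0, 0, 0, 0, 0, 0, 0, 0, 3, 1, 0, 0, 1, 0, 0, 0, 0, 0]

Z[0]=30
i=1: fresh scan; Z[1]=1 grow→box=[1,2)
i=2: fresh scan; Z[2]=0
i=3: fresh scan; Z[3]=3 grow→box=[3,6)
i=4: min(r-i=2, Z[1]=1)=1; Z[4]=1
i=5: min(r-i=1, Z[2]=0)=0; Z[5]=0
i=6: fresh scan; Z[6]=0
i=7: fresh scan; Z[7]=3 grow→box=[7,10)
i=8: min(r-i=2, Z[1]=1)=1; Z[8]=1
i=9: min(r-i=1, Z[2]=0)=0; Z[9]=0
i=10: fresh scan; Z[10]=0
i=11: fresh scan; Z[11]=0
i=12: fresh scan; Z[12]=0
i=13: fresh scan; Z[13]=0
i=14: fresh scan; Z[14]=0
i=15: fresh scan; Z[15]=0
i=16: fresh scan; Z[16]=0
i=17: fresh scan; Z[17]=0
i=18: fresh scan; Z[18]=0
i=19: fresh scan; Z[19]=0
i=20: fresh scan; Z[20]=3 grow→box=[20,23)
i=21: min(r-i=2, Z[1]=1)=1; Z[21]=1
i=22: min(r-i=1, Z[2]=0)=0; Z[22]=0
i=23: fresh scan; Z[23]=0
i=24: fresh scan; Z[24]=1 grow→box=[24,25)
i=25: fresh scan; Z[25]=0
i=26: fresh scan; Z[26]=0
i=27: fresh scan; Z[27]=0
i=28: fresh scan; Z[28]=0
i=29: fresh scan; Z[29]=0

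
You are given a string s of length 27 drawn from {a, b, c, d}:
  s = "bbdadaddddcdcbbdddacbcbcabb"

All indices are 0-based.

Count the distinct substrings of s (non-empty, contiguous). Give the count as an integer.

336

rank→(start, suffix):
  0 → (24, 'abb')
  1 → (18, 'acbcbcabb')
  2 → (3, 'adaddddcdcbbdddacbcbcabb')
  3 → (5, 'addddcdcbbdddacbcbcabb')
  4 → (26, 'b')
  5 → (25, 'bb')
  6 → (0, 'bbdadaddddcdcbbdddacbcbcabb')
  7 → (13, 'bbdddacbcbcabb')
  8 → (22, 'bcabb')
  9 → (20, 'bcbcabb')
  10 → (1, 'bdadaddddcdcbbdddacbcbcabb')
  11 → (14, 'bdddacbcbcabb')
  12 → (23, 'cabb')
  13 → (12, 'cbbdddacbcbcabb')
  14 → (21, 'cbcabb')
  15 → (19, 'cbcbcabb')
  16 → (10, 'cdcbbdddacbcbcabb')
  17 → (17, 'dacbcbcabb')
  18 → (2, 'dadaddddcdcbbdddacbcbcabb')
  19 → (4, 'daddddcdcbbdddacbcbcabb')
  20 → (11, 'dcbbdddacbcbcabb')
  21 → (9, 'dcdcbbdddacbcbcabb')
  22 → (16, 'ddacbcbcabb')
  23 → (8, 'ddcdcbbdddacbcbcabb')
  24 → (15, 'dddacbcbcabb')
  25 → (7, 'dddcdcbbdddacbcbcabb')
  26 → (6, 'ddddcdcbbdddacbcbcabb')

SA = [24, 18, 3, 5, 26, 25, 0, 13, 22, 20, 1, 14, 23, 12, 21, 19, 10, 17, 2, 4, 11, 9, 16, 8, 15, 7, 6]
[i] adj suffixes → lcp
  [1] 24/18 → 1 ('a')
  [2] 18/3 → 1 ('a')
  [3] 3/5 → 2 ('ad')
  [4] 5/26 → 0 ('')
  [5] 26/25 → 1 ('b')
  [6] 25/0 → 2 ('bb')
  [7] 0/13 → 3 ('bbd')
  [8] 13/22 → 1 ('b')
  [9] 22/20 → 2 ('bc')
  [10] 20/1 → 1 ('b')
  [11] 1/14 → 2 ('bd')
  [12] 14/23 → 0 ('')
  [13] 23/12 → 1 ('c')
  [14] 12/21 → 2 ('cb')
  [15] 21/19 → 3 ('cbc')
  [16] 19/10 → 1 ('c')
  [17] 10/17 → 0 ('')
  [18] 17/2 → 2 ('da')
  [19] 2/4 → 3 ('dad')
  [20] 4/11 → 1 ('d')
  [21] 11/9 → 2 ('dc')
  [22] 9/16 → 1 ('d')
  [23] 16/8 → 2 ('dd')
  [24] 8/15 → 2 ('dd')
  [25] 15/7 → 3 ('ddd')
  [26] 7/6 → 3 ('ddd')

n(n+1)/2 = 27·28/2 = 378
Σ LCP = 0 + 1 + 1 + 2 + 0 + 1 + 2 + 3 + 1 + 2 + 1 + 2 + 0 + 1 + 2 + 3 + 1 + 0 + 2 + 3 + 1 + 2 + 1 + 2 + 2 + 3 + 3 = 42
distinct = 378 − 42 = 336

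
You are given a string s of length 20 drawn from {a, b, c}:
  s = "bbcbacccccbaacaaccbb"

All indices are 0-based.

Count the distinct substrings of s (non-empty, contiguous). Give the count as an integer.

175

rank | idx | suffix
   0 |  11 | aacaaccbb
   1 |  14 | aaccbb
   2 |  12 | acaaccbb
   3 |  15 | accbb
   4 |   4 | acccccbaacaaccbb
   5 |  19 | b
   6 |  10 | baacaaccbb
   7 |   3 | bacccccbaacaaccbb
   8 |  18 | bb
   9 |   0 | bbcbacccccbaacaaccbb
  10 |   1 | bcbacccccbaacaaccbb
  11 |  13 | caaccbb
  12 |   9 | cbaacaaccbb
  13 |   2 | cbacccccbaacaaccbb
  14 |  17 | cbb
  15 |   8 | ccbaacaaccbb
  16 |  16 | ccbb
  17 |   7 | cccbaacaaccbb
  18 |   6 | ccccbaacaaccbb
  19 |   5 | cccccbaacaaccbb

SA = [11, 14, 12, 15, 4, 19, 10, 3, 18, 0, 1, 13, 9, 2, 17, 8, 16, 7, 6, 5]
[i] adj suffixes → lcp
  [1] 11/14 → 3 ('aac')
  [2] 14/12 → 1 ('a')
  [3] 12/15 → 2 ('ac')
  [4] 15/4 → 3 ('acc')
  [5] 4/19 → 0 ('')
  [6] 19/10 → 1 ('b')
  [7] 10/3 → 2 ('ba')
  [8] 3/18 → 1 ('b')
  [9] 18/0 → 2 ('bb')
  [10] 0/1 → 1 ('b')
  [11] 1/13 → 0 ('')
  [12] 13/9 → 1 ('c')
  [13] 9/2 → 3 ('cba')
  [14] 2/17 → 2 ('cb')
  [15] 17/8 → 1 ('c')
  [16] 8/16 → 3 ('ccb')
  [17] 16/7 → 2 ('cc')
  [18] 7/6 → 3 ('ccc')
  [19] 6/5 → 4 ('cccc')

n(n+1)/2 = 20·21/2 = 210
Σ LCP = 0 + 3 + 1 + 2 + 3 + 0 + 1 + 2 + 1 + 2 + 1 + 0 + 1 + 3 + 2 + 1 + 3 + 2 + 3 + 4 = 35
distinct = 210 − 35 = 175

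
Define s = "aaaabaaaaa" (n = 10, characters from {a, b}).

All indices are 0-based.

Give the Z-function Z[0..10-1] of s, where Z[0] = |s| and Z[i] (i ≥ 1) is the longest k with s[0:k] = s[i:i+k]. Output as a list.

Z[0]=10
i=1: outside box; Z[1]=3 extend→box=[1,4)
i=2: min(r-i=2, Z[1]=3)=2; Z[2]=2
i=3: min(r-i=1, Z[2]=2)=1; Z[3]=1
i=4: outside box; Z[4]=0
i=5: outside box; Z[5]=4 extend→box=[5,9)
i=6: min(r-i=3, Z[1]=3)=3; Z[6]=4 extend→box=[6,10)
i=7: min(r-i=3, Z[1]=3)=3; Z[7]=3
i=8: min(r-i=2, Z[2]=2)=2; Z[8]=2
i=9: min(r-i=1, Z[3]=1)=1; Z[9]=1

[10, 3, 2, 1, 0, 4, 4, 3, 2, 1]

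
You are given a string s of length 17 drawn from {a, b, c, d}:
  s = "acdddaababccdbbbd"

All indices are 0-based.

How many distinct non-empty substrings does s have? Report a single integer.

sorted suffixes:
  #0 SA[0]=5  'aababccdbbbd'
  #1 SA[1]=6  'ababccdbbbd'
  #2 SA[2]=8  'abccdbbbd'
  #3 SA[3]=0  'acdddaababccdbbbd'
  #4 SA[4]=7  'babccdbbbd'
  #5 SA[5]=13  'bbbd'
  #6 SA[6]=14  'bbd'
  #7 SA[7]=9  'bccdbbbd'
  #8 SA[8]=15  'bd'
  #9 SA[9]=10  'ccdbbbd'
  #10 SA[10]=11  'cdbbbd'
  #11 SA[11]=1  'cdddaababccdbbbd'
  #12 SA[12]=16  'd'
  #13 SA[13]=4  'daababccdbbbd'
  #14 SA[14]=12  'dbbbd'
  #15 SA[15]=3  'ddaababccdbbbd'
  #16 SA[16]=2  'dddaababccdbbbd'

SA = [5, 6, 8, 0, 7, 13, 14, 9, 15, 10, 11, 1, 16, 4, 12, 3, 2]
rank  pair      lcp
   1  s[5:],s[6:]  1  'a'
   2  s[6:],s[8:]  2  'ab'
   3  s[8:],s[0:]  1  'a'
   4  s[0:],s[7:]  0  ''
   5  s[7:],s[13:]  1  'b'
   6  s[13:],s[14:]  2  'bb'
   7  s[14:],s[9:]  1  'b'
   8  s[9:],s[15:]  1  'b'
   9  s[15:],s[10:]  0  ''
  10  s[10:],s[11:]  1  'c'
  11  s[11:],s[1:]  2  'cd'
  12  s[1:],s[16:]  0  ''
  13  s[16:],s[4:]  1  'd'
  14  s[4:],s[12:]  1  'd'
  15  s[12:],s[3:]  1  'd'
  16  s[3:],s[2:]  2  'dd'

n(n+1)/2 = 17·18/2 = 153
Σ LCP = 0 + 1 + 2 + 1 + 0 + 1 + 2 + 1 + 1 + 0 + 1 + 2 + 0 + 1 + 1 + 1 + 2 = 17
distinct = 153 − 17 = 136

136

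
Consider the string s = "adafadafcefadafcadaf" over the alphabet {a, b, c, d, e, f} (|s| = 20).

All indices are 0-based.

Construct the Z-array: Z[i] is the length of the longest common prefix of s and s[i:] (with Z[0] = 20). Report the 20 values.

Z[0]=20
i=1: outside box; Z[1]=0
i=2: outside box; Z[2]=1 extend→box=[2,3)
i=3: outside box; Z[3]=0
i=4: outside box; Z[4]=4 extend→box=[4,8)
i=5: min(r-i=3, Z[1]=0)=0; Z[5]=0
i=6: min(r-i=2, Z[2]=1)=1; Z[6]=1
i=7: min(r-i=1, Z[3]=0)=0; Z[7]=0
i=8: outside box; Z[8]=0
i=9: outside box; Z[9]=0
i=10: outside box; Z[10]=0
i=11: outside box; Z[11]=4 extend→box=[11,15)
i=12: min(r-i=3, Z[1]=0)=0; Z[12]=0
i=13: min(r-i=2, Z[2]=1)=1; Z[13]=1
i=14: min(r-i=1, Z[3]=0)=0; Z[14]=0
i=15: outside box; Z[15]=0
i=16: outside box; Z[16]=4 extend→box=[16,20)
i=17: min(r-i=3, Z[1]=0)=0; Z[17]=0
i=18: min(r-i=2, Z[2]=1)=1; Z[18]=1
i=19: min(r-i=1, Z[3]=0)=0; Z[19]=0

[20, 0, 1, 0, 4, 0, 1, 0, 0, 0, 0, 4, 0, 1, 0, 0, 4, 0, 1, 0]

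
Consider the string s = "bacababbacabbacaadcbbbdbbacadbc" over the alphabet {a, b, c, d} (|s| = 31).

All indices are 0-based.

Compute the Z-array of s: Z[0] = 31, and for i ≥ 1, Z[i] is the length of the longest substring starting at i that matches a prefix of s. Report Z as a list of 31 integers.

Z[0]=31
i=1: outside box; Z[1]=0
i=2: outside box; Z[2]=0
i=3: outside box; Z[3]=0
i=4: outside box; Z[4]=2 scan→box=[4,6)
i=5: min(r-i=1, Z[1]=0)=0; Z[5]=0
i=6: outside box; Z[6]=1 scan→box=[6,7)
i=7: outside box; Z[7]=5 scan→box=[7,12)
i=8: min(r-i=4, Z[1]=0)=0; Z[8]=0
i=9: min(r-i=3, Z[2]=0)=0; Z[9]=0
i=10: min(r-i=2, Z[3]=0)=0; Z[10]=0
i=11: min(r-i=1, Z[4]=2)=1; Z[11]=1
i=12: outside box; Z[12]=4 scan→box=[12,16)
i=13: min(r-i=3, Z[1]=0)=0; Z[13]=0
i=14: min(r-i=2, Z[2]=0)=0; Z[14]=0
i=15: min(r-i=1, Z[3]=0)=0; Z[15]=0
i=16: outside box; Z[16]=0
i=17: outside box; Z[17]=0
i=18: outside box; Z[18]=0
i=19: outside box; Z[19]=1 scan→box=[19,20)
i=20: outside box; Z[20]=1 scan→box=[20,21)
i=21: outside box; Z[21]=1 scan→box=[21,22)
i=22: outside box; Z[22]=0
i=23: outside box; Z[23]=1 scan→box=[23,24)
i=24: outside box; Z[24]=4 scan→box=[24,28)
i=25: min(r-i=3, Z[1]=0)=0; Z[25]=0
i=26: min(r-i=2, Z[2]=0)=0; Z[26]=0
i=27: min(r-i=1, Z[3]=0)=0; Z[27]=0
i=28: outside box; Z[28]=0
i=29: outside box; Z[29]=1 scan→box=[29,30)
i=30: outside box; Z[30]=0

[31, 0, 0, 0, 2, 0, 1, 5, 0, 0, 0, 1, 4, 0, 0, 0, 0, 0, 0, 1, 1, 1, 0, 1, 4, 0, 0, 0, 0, 1, 0]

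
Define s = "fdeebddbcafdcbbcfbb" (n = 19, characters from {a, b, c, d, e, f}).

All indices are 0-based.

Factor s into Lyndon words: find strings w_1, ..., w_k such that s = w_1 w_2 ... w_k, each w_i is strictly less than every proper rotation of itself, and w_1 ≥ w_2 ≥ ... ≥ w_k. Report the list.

emit factor 1: 'f' (i=0, period=1)
emit factor 2: 'dee' (i=1, period=3)
emit factor 3: 'bdd' (i=4, period=3)
emit factor 4: 'bc' (i=7, period=2)
emit factor 5: 'afdcbbcfbb' (i=9, period=10)

["f", "dee", "bdd", "bc", "afdcbbcfbb"]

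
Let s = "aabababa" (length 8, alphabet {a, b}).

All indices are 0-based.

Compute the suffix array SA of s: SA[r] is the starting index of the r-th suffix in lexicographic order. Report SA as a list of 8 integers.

sorted suffixes:
  #0 SA[0]=7  'a'
  #1 SA[1]=0  'aabababa'
  #2 SA[2]=5  'aba'
  #3 SA[3]=3  'ababa'
  #4 SA[4]=1  'abababa'
  #5 SA[5]=6  'ba'
  #6 SA[6]=4  'baba'
  #7 SA[7]=2  'bababa'

[7, 0, 5, 3, 1, 6, 4, 2]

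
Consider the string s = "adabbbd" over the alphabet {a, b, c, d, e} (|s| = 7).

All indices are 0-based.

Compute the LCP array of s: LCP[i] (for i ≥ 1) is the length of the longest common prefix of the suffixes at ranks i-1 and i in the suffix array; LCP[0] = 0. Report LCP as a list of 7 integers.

[0, 1, 0, 2, 1, 0, 1]

rank | idx | suffix
   0 |   2 | abbbd
   1 |   0 | adabbbd
   2 |   3 | bbbd
   3 |   4 | bbd
   4 |   5 | bd
   5 |   6 | d
   6 |   1 | dabbbd

SA = [2, 0, 3, 4, 5, 6, 1]
[i] adj suffixes → lcp
  [1] 2/0 → 1 ('a')
  [2] 0/3 → 0 ('')
  [3] 3/4 → 2 ('bb')
  [4] 4/5 → 1 ('b')
  [5] 5/6 → 0 ('')
  [6] 6/1 → 1 ('d')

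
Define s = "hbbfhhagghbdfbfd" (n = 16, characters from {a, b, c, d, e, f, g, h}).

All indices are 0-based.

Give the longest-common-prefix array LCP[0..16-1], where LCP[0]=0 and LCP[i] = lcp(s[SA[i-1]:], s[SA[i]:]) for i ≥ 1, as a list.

rank | idx | suffix
   0 |   6 | agghbdfbfd
   1 |   1 | bbfhhagghbdfbfd
   2 |  10 | bdfbfd
   3 |  13 | bfd
   4 |   2 | bfhhagghbdfbfd
   5 |  15 | d
   6 |  11 | dfbfd
   7 |  12 | fbfd
   8 |  14 | fd
   9 |   3 | fhhagghbdfbfd
  10 |   7 | gghbdfbfd
  11 |   8 | ghbdfbfd
  12 |   5 | hagghbdfbfd
  13 |   0 | hbbfhhagghbdfbfd
  14 |   9 | hbdfbfd
  15 |   4 | hhagghbdfbfd

SA = [6, 1, 10, 13, 2, 15, 11, 12, 14, 3, 7, 8, 5, 0, 9, 4]
rank  pair      lcp
   1  s[6:],s[1:]  0  ''
   2  s[1:],s[10:]  1  'b'
   3  s[10:],s[13:]  1  'b'
   4  s[13:],s[2:]  2  'bf'
   5  s[2:],s[15:]  0  ''
   6  s[15:],s[11:]  1  'd'
   7  s[11:],s[12:]  0  ''
   8  s[12:],s[14:]  1  'f'
   9  s[14:],s[3:]  1  'f'
  10  s[3:],s[7:]  0  ''
  11  s[7:],s[8:]  1  'g'
  12  s[8:],s[5:]  0  ''
  13  s[5:],s[0:]  1  'h'
  14  s[0:],s[9:]  2  'hb'
  15  s[9:],s[4:]  1  'h'

[0, 0, 1, 1, 2, 0, 1, 0, 1, 1, 0, 1, 0, 1, 2, 1]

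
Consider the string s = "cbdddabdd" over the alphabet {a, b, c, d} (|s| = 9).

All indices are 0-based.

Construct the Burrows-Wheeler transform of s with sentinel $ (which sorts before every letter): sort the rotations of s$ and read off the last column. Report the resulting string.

rank  rotation    last
    0  $cbdddabdd  d
    1  abdd$cbddd  d
    2  bdd$cbddda  a
    3  bdddabdd$c  c
    4  cbdddabdd$  $
    5  d$cbdddabd  d
    6  dabdd$cbdd  d
    7  dd$cbdddab  b
    8  ddabdd$cbd  d
    9  dddabdd$cb  b

ddac$ddbdb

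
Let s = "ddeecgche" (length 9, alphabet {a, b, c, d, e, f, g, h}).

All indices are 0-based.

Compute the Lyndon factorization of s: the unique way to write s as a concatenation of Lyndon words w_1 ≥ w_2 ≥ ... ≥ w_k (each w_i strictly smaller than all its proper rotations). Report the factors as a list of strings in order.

["ddee", "cgche"]

emit factor 1: 'ddee' (i=0, period=4)
emit factor 2: 'cgche' (i=4, period=5)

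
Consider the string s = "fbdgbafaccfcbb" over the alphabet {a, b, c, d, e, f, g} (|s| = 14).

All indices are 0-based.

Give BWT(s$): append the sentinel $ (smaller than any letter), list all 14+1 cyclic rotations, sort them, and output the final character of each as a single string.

rank  rotation         last
    0  $fbdgbafaccfcbb  b
    1  accfcbb$fbdgbaf  f
    2  afaccfcbb$fbdgb  b
    3  b$fbdgbafaccfcb  b
    4  bafaccfcbb$fbdg  g
    5  bb$fbdgbafaccfc  c
    6  bdgbafaccfcbb$f  f
    7  cbb$fbdgbafaccf  f
    8  ccfcbb$fbdgbafa  a
    9  cfcbb$fbdgbafac  c
   10  dgbafaccfcbb$fb  b
   11  faccfcbb$fbdgba  a
   12  fbdgbafaccfcbb$  $
   13  fcbb$fbdgbafacc  c
   14  gbafaccfcbb$fbd  d

bfbbgcffacba$cd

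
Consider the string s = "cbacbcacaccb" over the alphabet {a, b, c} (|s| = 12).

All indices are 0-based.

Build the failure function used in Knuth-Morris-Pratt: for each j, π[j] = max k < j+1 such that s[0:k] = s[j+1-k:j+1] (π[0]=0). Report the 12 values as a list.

π[0] = 0
j=1 s[j]='b': π[1]=0 (border '')
j=2 s[j]='a': π[2]=0 (border '')
j=3 s[j]='c': π[3]=1 (border 'c')
j=4 s[j]='b': π[4]=2 (border 'cb')
j=5 s[j]='c': k: 2→0; π[5]=1 (border 'c')
j=6 s[j]='a': k: 1→0; π[6]=0 (border '')
j=7 s[j]='c': π[7]=1 (border 'c')
j=8 s[j]='a': k: 1→0; π[8]=0 (border '')
j=9 s[j]='c': π[9]=1 (border 'c')
j=10 s[j]='c': k: 1→0; π[10]=1 (border 'c')
j=11 s[j]='b': π[11]=2 (border 'cb')

[0, 0, 0, 1, 2, 1, 0, 1, 0, 1, 1, 2]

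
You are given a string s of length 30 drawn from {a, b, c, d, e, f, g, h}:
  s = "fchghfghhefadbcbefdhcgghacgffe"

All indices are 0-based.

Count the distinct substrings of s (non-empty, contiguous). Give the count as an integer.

439

rank→(start, suffix):
  0 → (24, 'acgffe')
  1 → (11, 'adbcbefdhcgghacgffe')
  2 → (13, 'bcbefdhcgghacgffe')
  3 → (15, 'befdhcgghacgffe')
  4 → (14, 'cbefdhcgghacgffe')
  5 → (25, 'cgffe')
  6 → (20, 'cgghacgffe')
  7 → (1, 'chghfghhefadbcbefdhcgghacgffe')
  8 → (12, 'dbcbefdhcgghacgffe')
  9 → (18, 'dhcgghacgffe')
  10 → (29, 'e')
  11 → (9, 'efadbcbefdhcgghacgffe')
  12 → (16, 'efdhcgghacgffe')
  13 → (10, 'fadbcbefdhcgghacgffe')
  14 → (0, 'fchghfghhefadbcbefdhcgghacgffe')
  15 → (17, 'fdhcgghacgffe')
  16 → (28, 'fe')
  17 → (27, 'ffe')
  18 → (5, 'fghhefadbcbefdhcgghacgffe')
  19 → (26, 'gffe')
  20 → (21, 'gghacgffe')
  21 → (22, 'ghacgffe')
  22 → (3, 'ghfghhefadbcbefdhcgghacgffe')
  23 → (6, 'ghhefadbcbefdhcgghacgffe')
  24 → (23, 'hacgffe')
  25 → (19, 'hcgghacgffe')
  26 → (8, 'hefadbcbefdhcgghacgffe')
  27 → (4, 'hfghhefadbcbefdhcgghacgffe')
  28 → (2, 'hghfghhefadbcbefdhcgghacgffe')
  29 → (7, 'hhefadbcbefdhcgghacgffe')

SA = [24, 11, 13, 15, 14, 25, 20, 1, 12, 18, 29, 9, 16, 10, 0, 17, 28, 27, 5, 26, 21, 22, 3, 6, 23, 19, 8, 4, 2, 7]
[i] adj suffixes → lcp
  [1] 24/11 → 1 ('a')
  [2] 11/13 → 0 ('')
  [3] 13/15 → 1 ('b')
  [4] 15/14 → 0 ('')
  [5] 14/25 → 1 ('c')
  [6] 25/20 → 2 ('cg')
  [7] 20/1 → 1 ('c')
  [8] 1/12 → 0 ('')
  [9] 12/18 → 1 ('d')
  [10] 18/29 → 0 ('')
  [11] 29/9 → 1 ('e')
  [12] 9/16 → 2 ('ef')
  [13] 16/10 → 0 ('')
  [14] 10/0 → 1 ('f')
  [15] 0/17 → 1 ('f')
  [16] 17/28 → 1 ('f')
  [17] 28/27 → 1 ('f')
  [18] 27/5 → 1 ('f')
  [19] 5/26 → 0 ('')
  [20] 26/21 → 1 ('g')
  [21] 21/22 → 1 ('g')
  [22] 22/3 → 2 ('gh')
  [23] 3/6 → 2 ('gh')
  [24] 6/23 → 0 ('')
  [25] 23/19 → 1 ('h')
  [26] 19/8 → 1 ('h')
  [27] 8/4 → 1 ('h')
  [28] 4/2 → 1 ('h')
  [29] 2/7 → 1 ('h')

n(n+1)/2 = 30·31/2 = 465
Σ LCP = 0 + 1 + 0 + 1 + 0 + 1 + 2 + 1 + 0 + 1 + 0 + 1 + 2 + 0 + 1 + 1 + 1 + 1 + 1 + 0 + 1 + 1 + 2 + 2 + 0 + 1 + 1 + 1 + 1 + 1 = 26
distinct = 465 − 26 = 439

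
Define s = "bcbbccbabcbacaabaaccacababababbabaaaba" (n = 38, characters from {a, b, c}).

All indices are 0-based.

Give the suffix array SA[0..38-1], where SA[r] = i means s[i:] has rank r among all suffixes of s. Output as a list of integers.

[37, 33, 34, 13, 16, 35, 31, 14, 22, 24, 26, 28, 7, 11, 20, 17, 36, 32, 15, 30, 23, 25, 27, 6, 10, 29, 2, 8, 0, 3, 12, 21, 19, 5, 9, 1, 18, 4]

sorted suffixes:
  #0 SA[0]=37  'a'
  #1 SA[1]=33  'aaaba'
  #2 SA[2]=34  'aaba'
  #3 SA[3]=13  'aabaaccacababababbabaaaba'
  #4 SA[4]=16  'aaccacababababbabaaaba'
  #5 SA[5]=35  'aba'
  #6 SA[6]=31  'abaaaba'
  #7 SA[7]=14  'abaaccacababababbabaaaba'
  #8 SA[8]=22  'ababababbabaaaba'
  #9 SA[9]=24  'abababbabaaaba'
  #10 SA[10]=26  'ababbabaaaba'
  #11 SA[11]=28  'abbabaaaba'
  #12 SA[12]=7  'abcbacaabaaccacababababbabaaaba'
  #13 SA[13]=11  'acaabaaccacababababbabaaaba'
  #14 SA[14]=20  'acababababbabaaaba'
  #15 SA[15]=17  'accacababababbabaaaba'
  #16 SA[16]=36  'ba'
  #17 SA[17]=32  'baaaba'
  #18 SA[18]=15  'baaccacababababbabaaaba'
  #19 SA[19]=30  'babaaaba'
  #20 SA[20]=23  'babababbabaaaba'
  #21 SA[21]=25  'bababbabaaaba'
  #22 SA[22]=27  'babbabaaaba'
  #23 SA[23]=6  'babcbacaabaaccacababababbabaaaba'
  #24 SA[24]=10  'bacaabaaccacababababbabaaaba'
  #25 SA[25]=29  'bbabaaaba'
  #26 SA[26]=2  'bbccbabcbacaabaaccacababababbabaaaba'
  #27 SA[27]=8  'bcbacaabaaccacababababbabaaaba'
  #28 SA[28]=0  'bcbbccbabcbacaabaaccacababababbabaaaba'
  #29 SA[29]=3  'bccbabcbacaabaaccacababababbabaaaba'
  #30 SA[30]=12  'caabaaccacababababbabaaaba'
  #31 SA[31]=21  'cababababbabaaaba'
  #32 SA[32]=19  'cacababababbabaaaba'
  #33 SA[33]=5  'cbabcbacaabaaccacababababbabaaaba'
  #34 SA[34]=9  'cbacaabaaccacababababbabaaaba'
  #35 SA[35]=1  'cbbccbabcbacaabaaccacababababbabaaaba'
  #36 SA[36]=18  'ccacababababbabaaaba'
  #37 SA[37]=4  'ccbabcbacaabaaccacababababbabaaaba'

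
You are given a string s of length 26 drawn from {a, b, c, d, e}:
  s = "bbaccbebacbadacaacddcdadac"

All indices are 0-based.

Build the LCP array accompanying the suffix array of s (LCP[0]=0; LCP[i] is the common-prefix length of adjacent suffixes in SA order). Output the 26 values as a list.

rank | idx | suffix
   0 |  15 | aacddcdadac
   1 |  24 | ac
   2 |  13 | acaacddcdadac
   3 |   8 | acbadacaacddcdadac
   4 |   2 | accbebacbadacaacddcdadac
   5 |  16 | acddcdadac
   6 |  22 | adac
   7 |  11 | adacaacddcdadac
   8 |   7 | bacbadacaacddcdadac
   9 |   1 | baccbebacbadacaacddcdadac
  10 |  10 | badacaacddcdadac
  11 |   0 | bbaccbebacbadacaacddcdadac
  12 |   5 | bebacbadacaacddcdadac
  13 |  25 | c
  14 |  14 | caacddcdadac
  15 |   9 | cbadacaacddcdadac
  16 |   4 | cbebacbadacaacddcdadac
  17 |   3 | ccbebacbadacaacddcdadac
  18 |  20 | cdadac
  19 |  17 | cddcdadac
  20 |  23 | dac
  21 |  12 | dacaacddcdadac
  22 |  21 | dadac
  23 |  19 | dcdadac
  24 |  18 | ddcdadac
  25 |   6 | ebacbadacaacddcdadac

SA = [15, 24, 13, 8, 2, 16, 22, 11, 7, 1, 10, 0, 5, 25, 14, 9, 4, 3, 20, 17, 23, 12, 21, 19, 18, 6]
rank  pair      lcp
   1  s[15:],s[24:]  1  'a'
   2  s[24:],s[13:]  2  'ac'
   3  s[13:],s[8:]  2  'ac'
   4  s[8:],s[2:]  2  'ac'
   5  s[2:],s[16:]  2  'ac'
   6  s[16:],s[22:]  1  'a'
   7  s[22:],s[11:]  4  'adac'
   8  s[11:],s[7:]  0  ''
   9  s[7:],s[1:]  3  'bac'
  10  s[1:],s[10:]  2  'ba'
  11  s[10:],s[0:]  1  'b'
  12  s[0:],s[5:]  1  'b'
  13  s[5:],s[25:]  0  ''
  14  s[25:],s[14:]  1  'c'
  15  s[14:],s[9:]  1  'c'
  16  s[9:],s[4:]  2  'cb'
  17  s[4:],s[3:]  1  'c'
  18  s[3:],s[20:]  1  'c'
  19  s[20:],s[17:]  2  'cd'
  20  s[17:],s[23:]  0  ''
  21  s[23:],s[12:]  3  'dac'
  22  s[12:],s[21:]  2  'da'
  23  s[21:],s[19:]  1  'd'
  24  s[19:],s[18:]  1  'd'
  25  s[18:],s[6:]  0  ''

[0, 1, 2, 2, 2, 2, 1, 4, 0, 3, 2, 1, 1, 0, 1, 1, 2, 1, 1, 2, 0, 3, 2, 1, 1, 0]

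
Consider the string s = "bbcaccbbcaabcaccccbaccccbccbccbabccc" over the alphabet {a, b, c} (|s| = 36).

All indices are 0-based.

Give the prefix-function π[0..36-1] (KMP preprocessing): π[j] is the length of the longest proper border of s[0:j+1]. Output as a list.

π[0] = 0
j=1 s[j]='b': π[1]=1 (border 'b')
j=2 s[j]='c': k: 1→0; π[2]=0 (border '')
j=3 s[j]='a': π[3]=0 (border '')
j=4 s[j]='c': π[4]=0 (border '')
j=5 s[j]='c': π[5]=0 (border '')
j=6 s[j]='b': π[6]=1 (border 'b')
j=7 s[j]='b': π[7]=2 (border 'bb')
j=8 s[j]='c': π[8]=3 (border 'bbc')
j=9 s[j]='a': π[9]=4 (border 'bbca')
j=10 s[j]='a': k: 4→0; π[10]=0 (border '')
j=11 s[j]='b': π[11]=1 (border 'b')
j=12 s[j]='c': k: 1→0; π[12]=0 (border '')
j=13 s[j]='a': π[13]=0 (border '')
j=14 s[j]='c': π[14]=0 (border '')
j=15 s[j]='c': π[15]=0 (border '')
j=16 s[j]='c': π[16]=0 (border '')
j=17 s[j]='c': π[17]=0 (border '')
j=18 s[j]='b': π[18]=1 (border 'b')
j=19 s[j]='a': k: 1→0; π[19]=0 (border '')
j=20 s[j]='c': π[20]=0 (border '')
j=21 s[j]='c': π[21]=0 (border '')
j=22 s[j]='c': π[22]=0 (border '')
j=23 s[j]='c': π[23]=0 (border '')
j=24 s[j]='b': π[24]=1 (border 'b')
j=25 s[j]='c': k: 1→0; π[25]=0 (border '')
j=26 s[j]='c': π[26]=0 (border '')
j=27 s[j]='b': π[27]=1 (border 'b')
j=28 s[j]='c': k: 1→0; π[28]=0 (border '')
j=29 s[j]='c': π[29]=0 (border '')
j=30 s[j]='b': π[30]=1 (border 'b')
j=31 s[j]='a': k: 1→0; π[31]=0 (border '')
j=32 s[j]='b': π[32]=1 (border 'b')
j=33 s[j]='c': k: 1→0; π[33]=0 (border '')
j=34 s[j]='c': π[34]=0 (border '')
j=35 s[j]='c': π[35]=0 (border '')

[0, 1, 0, 0, 0, 0, 1, 2, 3, 4, 0, 1, 0, 0, 0, 0, 0, 0, 1, 0, 0, 0, 0, 0, 1, 0, 0, 1, 0, 0, 1, 0, 1, 0, 0, 0]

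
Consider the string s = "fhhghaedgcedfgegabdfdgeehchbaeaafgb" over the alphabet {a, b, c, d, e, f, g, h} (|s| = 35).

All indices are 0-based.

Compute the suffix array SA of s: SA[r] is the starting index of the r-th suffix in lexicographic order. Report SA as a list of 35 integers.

[30, 16, 28, 5, 31, 34, 27, 17, 9, 25, 18, 11, 7, 20, 29, 10, 6, 22, 14, 23, 19, 32, 12, 0, 15, 33, 8, 21, 13, 3, 4, 26, 24, 2, 1]

rank→(start, suffix):
  0 → (30, 'aafgb')
  1 → (16, 'abdfdgeehchbaeaafgb')
  2 → (28, 'aeaafgb')
  3 → (5, 'aedgcedfgegabdfdgeehchbaeaafgb')
  4 → (31, 'afgb')
  5 → (34, 'b')
  6 → (27, 'baeaafgb')
  7 → (17, 'bdfdgeehchbaeaafgb')
  8 → (9, 'cedfgegabdfdgeehchbaeaafgb')
  9 → (25, 'chbaeaafgb')
  10 → (18, 'dfdgeehchbaeaafgb')
  11 → (11, 'dfgegabdfdgeehchbaeaafgb')
  12 → (7, 'dgcedfgegabdfdgeehchbaeaafgb')
  13 → (20, 'dgeehchbaeaafgb')
  14 → (29, 'eaafgb')
  15 → (10, 'edfgegabdfdgeehchbaeaafgb')
  16 → (6, 'edgcedfgegabdfdgeehchbaeaafgb')
  17 → (22, 'eehchbaeaafgb')
  18 → (14, 'egabdfdgeehchbaeaafgb')
  19 → (23, 'ehchbaeaafgb')
  20 → (19, 'fdgeehchbaeaafgb')
  21 → (32, 'fgb')
  22 → (12, 'fgegabdfdgeehchbaeaafgb')
  23 → (0, 'fhhghaedgcedfgegabdfdgeehchbaeaafgb')
  24 → (15, 'gabdfdgeehchbaeaafgb')
  25 → (33, 'gb')
  26 → (8, 'gcedfgegabdfdgeehchbaeaafgb')
  27 → (21, 'geehchbaeaafgb')
  28 → (13, 'gegabdfdgeehchbaeaafgb')
  29 → (3, 'ghaedgcedfgegabdfdgeehchbaeaafgb')
  30 → (4, 'haedgcedfgegabdfdgeehchbaeaafgb')
  31 → (26, 'hbaeaafgb')
  32 → (24, 'hchbaeaafgb')
  33 → (2, 'hghaedgcedfgegabdfdgeehchbaeaafgb')
  34 → (1, 'hhghaedgcedfgegabdfdgeehchbaeaafgb')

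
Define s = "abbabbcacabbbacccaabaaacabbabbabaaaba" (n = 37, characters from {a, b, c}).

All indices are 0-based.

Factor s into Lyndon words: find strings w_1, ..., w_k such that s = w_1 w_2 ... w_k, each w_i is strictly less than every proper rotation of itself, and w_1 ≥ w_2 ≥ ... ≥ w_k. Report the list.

emit factor 1: 'abbabbcacabbbaccc' (i=0, period=17)
emit factor 2: 'aab' (i=17, period=3)
emit factor 3: 'aaacabbabbab' (i=20, period=12)
emit factor 4: 'aaab' (i=32, period=4)
emit factor 5: 'a' (i=36, period=1)

["abbabbcacabbbaccc", "aab", "aaacabbabbab", "aaab", "a"]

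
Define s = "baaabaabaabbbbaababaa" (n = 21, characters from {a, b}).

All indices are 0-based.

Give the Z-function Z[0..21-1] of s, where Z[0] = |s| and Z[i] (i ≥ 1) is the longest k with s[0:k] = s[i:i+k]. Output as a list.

[21, 0, 0, 0, 3, 0, 0, 3, 0, 0, 1, 1, 1, 3, 0, 0, 2, 0, 3, 0, 0]

Z[0]=21
i=1: i≥r, start 0; Z[1]=0
i=2: i≥r, start 0; Z[2]=0
i=3: i≥r, start 0; Z[3]=0
i=4: i≥r, start 0; Z[4]=3 extend→box=[4,7)
i=5: min(r-i=2, Z[1]=0)=0; Z[5]=0
i=6: min(r-i=1, Z[2]=0)=0; Z[6]=0
i=7: i≥r, start 0; Z[7]=3 extend→box=[7,10)
i=8: min(r-i=2, Z[1]=0)=0; Z[8]=0
i=9: min(r-i=1, Z[2]=0)=0; Z[9]=0
i=10: i≥r, start 0; Z[10]=1 extend→box=[10,11)
i=11: i≥r, start 0; Z[11]=1 extend→box=[11,12)
i=12: i≥r, start 0; Z[12]=1 extend→box=[12,13)
i=13: i≥r, start 0; Z[13]=3 extend→box=[13,16)
i=14: min(r-i=2, Z[1]=0)=0; Z[14]=0
i=15: min(r-i=1, Z[2]=0)=0; Z[15]=0
i=16: i≥r, start 0; Z[16]=2 extend→box=[16,18)
i=17: min(r-i=1, Z[1]=0)=0; Z[17]=0
i=18: i≥r, start 0; Z[18]=3 extend→box=[18,21)
i=19: min(r-i=2, Z[1]=0)=0; Z[19]=0
i=20: min(r-i=1, Z[2]=0)=0; Z[20]=0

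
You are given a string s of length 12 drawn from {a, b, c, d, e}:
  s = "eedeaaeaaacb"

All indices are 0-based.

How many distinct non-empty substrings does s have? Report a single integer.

67

rank | idx | suffix
   0 |   7 | aaacb
   1 |   8 | aacb
   2 |   4 | aaeaaacb
   3 |   9 | acb
   4 |   5 | aeaaacb
   5 |  11 | b
   6 |  10 | cb
   7 |   2 | deaaeaaacb
   8 |   6 | eaaacb
   9 |   3 | eaaeaaacb
  10 |   1 | edeaaeaaacb
  11 |   0 | eedeaaeaaacb

SA = [7, 8, 4, 9, 5, 11, 10, 2, 6, 3, 1, 0]
rank  pair      lcp
   1  s[7:],s[8:]  2  'aa'
   2  s[8:],s[4:]  2  'aa'
   3  s[4:],s[9:]  1  'a'
   4  s[9:],s[5:]  1  'a'
   5  s[5:],s[11:]  0  ''
   6  s[11:],s[10:]  0  ''
   7  s[10:],s[2:]  0  ''
   8  s[2:],s[6:]  0  ''
   9  s[6:],s[3:]  3  'eaa'
  10  s[3:],s[1:]  1  'e'
  11  s[1:],s[0:]  1  'e'

n(n+1)/2 = 12·13/2 = 78
Σ LCP = 0 + 2 + 2 + 1 + 1 + 0 + 0 + 0 + 0 + 3 + 1 + 1 = 11
distinct = 78 − 11 = 67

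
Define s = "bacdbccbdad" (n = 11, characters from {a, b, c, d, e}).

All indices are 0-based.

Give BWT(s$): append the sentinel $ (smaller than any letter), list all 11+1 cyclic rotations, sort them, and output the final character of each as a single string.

dbd$dccbaabc

rank  rotation      last
    0  $bacdbccbdad  d
    1  acdbccbdad$b  b
    2  ad$bacdbccbd  d
    3  bacdbccbdad$  $
    4  bccbdad$bacd  d
    5  bdad$bacdbcc  c
    6  cbdad$bacdbc  c
    7  ccbdad$bacdb  b
    8  cdbccbdad$ba  a
    9  d$bacdbccbda  a
   10  dad$bacdbccb  b
   11  dbccbdad$bac  c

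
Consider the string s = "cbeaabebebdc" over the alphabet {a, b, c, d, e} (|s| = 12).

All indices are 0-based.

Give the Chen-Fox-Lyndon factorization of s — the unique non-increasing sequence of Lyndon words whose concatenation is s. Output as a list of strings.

["c", "be", "aabebebdc"]

emit factor 1: 'c' (i=0, period=1)
emit factor 2: 'be' (i=1, period=2)
emit factor 3: 'aabebebdc' (i=3, period=9)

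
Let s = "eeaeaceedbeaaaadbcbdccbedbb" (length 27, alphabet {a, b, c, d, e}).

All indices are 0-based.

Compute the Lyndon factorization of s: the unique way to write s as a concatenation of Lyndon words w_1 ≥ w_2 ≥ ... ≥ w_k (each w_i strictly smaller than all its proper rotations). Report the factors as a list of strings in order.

["e", "e", "ae", "aceedbe", "aaaadbcbdccbedbb"]

emit factor 1: 'e' (i=0, period=1)
emit factor 2: 'e' (i=1, period=1)
emit factor 3: 'ae' (i=2, period=2)
emit factor 4: 'aceedbe' (i=4, period=7)
emit factor 5: 'aaaadbcbdccbedbb' (i=11, period=16)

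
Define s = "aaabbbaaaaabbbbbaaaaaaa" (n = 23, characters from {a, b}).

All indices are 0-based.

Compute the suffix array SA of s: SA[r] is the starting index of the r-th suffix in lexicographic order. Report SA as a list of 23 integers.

rank→(start, suffix):
  0 → (22, 'a')
  1 → (21, 'aa')
  2 → (20, 'aaa')
  3 → (19, 'aaaa')
  4 → (18, 'aaaaa')
  5 → (17, 'aaaaaa')
  6 → (16, 'aaaaaaa')
  7 → (6, 'aaaaabbbbbaaaaaaa')
  8 → (7, 'aaaabbbbbaaaaaaa')
  9 → (0, 'aaabbbaaaaabbbbbaaaaaaa')
  10 → (8, 'aaabbbbbaaaaaaa')
  11 → (1, 'aabbbaaaaabbbbbaaaaaaa')
  12 → (9, 'aabbbbbaaaaaaa')
  13 → (2, 'abbbaaaaabbbbbaaaaaaa')
  14 → (10, 'abbbbbaaaaaaa')
  15 → (15, 'baaaaaaa')
  16 → (5, 'baaaaabbbbbaaaaaaa')
  17 → (14, 'bbaaaaaaa')
  18 → (4, 'bbaaaaabbbbbaaaaaaa')
  19 → (13, 'bbbaaaaaaa')
  20 → (3, 'bbbaaaaabbbbbaaaaaaa')
  21 → (12, 'bbbbaaaaaaa')
  22 → (11, 'bbbbbaaaaaaa')

[22, 21, 20, 19, 18, 17, 16, 6, 7, 0, 8, 1, 9, 2, 10, 15, 5, 14, 4, 13, 3, 12, 11]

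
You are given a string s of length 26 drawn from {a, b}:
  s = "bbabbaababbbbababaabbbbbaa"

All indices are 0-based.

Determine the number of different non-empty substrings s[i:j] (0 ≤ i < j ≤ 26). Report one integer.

sorted suffixes:
  #0 SA[0]=25  'a'
  #1 SA[1]=24  'aa'
  #2 SA[2]=5  'aababbbbababaabbbbbaa'
  #3 SA[3]=17  'aabbbbbaa'
  #4 SA[4]=15  'abaabbbbbaa'
  #5 SA[5]=13  'ababaabbbbbaa'
  #6 SA[6]=6  'ababbbbababaabbbbbaa'
  #7 SA[7]=2  'abbaababbbbababaabbbbbaa'
  #8 SA[8]=8  'abbbbababaabbbbbaa'
  #9 SA[9]=18  'abbbbbaa'
  #10 SA[10]=23  'baa'
  #11 SA[11]=4  'baababbbbababaabbbbbaa'
  #12 SA[12]=16  'baabbbbbaa'
  #13 SA[13]=14  'babaabbbbbaa'
  #14 SA[14]=12  'bababaabbbbbaa'
  #15 SA[15]=1  'babbaababbbbababaabbbbbaa'
  #16 SA[16]=7  'babbbbababaabbbbbaa'
  #17 SA[17]=22  'bbaa'
  #18 SA[18]=3  'bbaababbbbababaabbbbbaa'
  #19 SA[19]=11  'bbababaabbbbbaa'
  #20 SA[20]=0  'bbabbaababbbbababaabbbbbaa'
  #21 SA[21]=21  'bbbaa'
  #22 SA[22]=10  'bbbababaabbbbbaa'
  #23 SA[23]=20  'bbbbaa'
  #24 SA[24]=9  'bbbbababaabbbbbaa'
  #25 SA[25]=19  'bbbbbaa'

SA = [25, 24, 5, 17, 15, 13, 6, 2, 8, 18, 23, 4, 16, 14, 12, 1, 7, 22, 3, 11, 0, 21, 10, 20, 9, 19]
[i] adj suffixes → lcp
  [1] 25/24 → 1 ('a')
  [2] 24/5 → 2 ('aa')
  [3] 5/17 → 3 ('aab')
  [4] 17/15 → 1 ('a')
  [5] 15/13 → 3 ('aba')
  [6] 13/6 → 4 ('abab')
  [7] 6/2 → 2 ('ab')
  [8] 2/8 → 3 ('abb')
  [9] 8/18 → 5 ('abbbb')
  [10] 18/23 → 0 ('')
  [11] 23/4 → 3 ('baa')
  [12] 4/16 → 4 ('baab')
  [13] 16/14 → 2 ('ba')
  [14] 14/12 → 4 ('baba')
  [15] 12/1 → 3 ('bab')
  [16] 1/7 → 4 ('babb')
  [17] 7/22 → 1 ('b')
  [18] 22/3 → 4 ('bbaa')
  [19] 3/11 → 3 ('bba')
  [20] 11/0 → 4 ('bbab')
  [21] 0/21 → 2 ('bb')
  [22] 21/10 → 4 ('bbba')
  [23] 10/20 → 3 ('bbb')
  [24] 20/9 → 5 ('bbbba')
  [25] 9/19 → 4 ('bbbb')

n(n+1)/2 = 26·27/2 = 351
Σ LCP = 0 + 1 + 2 + 3 + 1 + 3 + 4 + 2 + 3 + 5 + 0 + 3 + 4 + 2 + 4 + 3 + 4 + 1 + 4 + 3 + 4 + 2 + 4 + 3 + 5 + 4 = 74
distinct = 351 − 74 = 277

277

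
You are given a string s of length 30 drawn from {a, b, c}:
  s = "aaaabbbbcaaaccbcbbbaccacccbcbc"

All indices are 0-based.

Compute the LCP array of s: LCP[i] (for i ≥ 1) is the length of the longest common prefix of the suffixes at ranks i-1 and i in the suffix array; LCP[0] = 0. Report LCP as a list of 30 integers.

[0, 3, 3, 2, 2, 1, 1, 3, 3, 0, 1, 2, 3, 3, 2, 1, 2, 2, 3, 0, 1, 2, 1, 2, 3, 4, 1, 2, 5, 2]

rank→(start, suffix):
  0 → (0, 'aaaabbbbcaaaccbcbbbaccacccbcbc')
  1 → (1, 'aaabbbbcaaaccbcbbbaccacccbcbc')
  2 → (9, 'aaaccbcbbbaccacccbcbc')
  3 → (2, 'aabbbbcaaaccbcbbbaccacccbcbc')
  4 → (10, 'aaccbcbbbaccacccbcbc')
  5 → (3, 'abbbbcaaaccbcbbbaccacccbcbc')
  6 → (19, 'accacccbcbc')
  7 → (11, 'accbcbbbaccacccbcbc')
  8 → (22, 'acccbcbc')
  9 → (18, 'baccacccbcbc')
  10 → (17, 'bbaccacccbcbc')
  11 → (16, 'bbbaccacccbcbc')
  12 → (4, 'bbbbcaaaccbcbbbaccacccbcbc')
  13 → (5, 'bbbcaaaccbcbbbaccacccbcbc')
  14 → (6, 'bbcaaaccbcbbbaccacccbcbc')
  15 → (28, 'bc')
  16 → (7, 'bcaaaccbcbbbaccacccbcbc')
  17 → (14, 'bcbbbaccacccbcbc')
  18 → (26, 'bcbc')
  19 → (29, 'c')
  20 → (8, 'caaaccbcbbbaccacccbcbc')
  21 → (21, 'cacccbcbc')
  22 → (15, 'cbbbaccacccbcbc')
  23 → (27, 'cbc')
  24 → (13, 'cbcbbbaccacccbcbc')
  25 → (25, 'cbcbc')
  26 → (20, 'ccacccbcbc')
  27 → (12, 'ccbcbbbaccacccbcbc')
  28 → (24, 'ccbcbc')
  29 → (23, 'cccbcbc')

SA = [0, 1, 9, 2, 10, 3, 19, 11, 22, 18, 17, 16, 4, 5, 6, 28, 7, 14, 26, 29, 8, 21, 15, 27, 13, 25, 20, 12, 24, 23]
i: (SA[i-1],SA[i]) lcp shared
  1: (0,1) 3 'aaa'
  2: (1,9) 3 'aaa'
  3: (9,2) 2 'aa'
  4: (2,10) 2 'aa'
  5: (10,3) 1 'a'
  6: (3,19) 1 'a'
  7: (19,11) 3 'acc'
  8: (11,22) 3 'acc'
  9: (22,18) 0 ''
  10: (18,17) 1 'b'
  11: (17,16) 2 'bb'
  12: (16,4) 3 'bbb'
  13: (4,5) 3 'bbb'
  14: (5,6) 2 'bb'
  15: (6,28) 1 'b'
  16: (28,7) 2 'bc'
  17: (7,14) 2 'bc'
  18: (14,26) 3 'bcb'
  19: (26,29) 0 ''
  20: (29,8) 1 'c'
  21: (8,21) 2 'ca'
  22: (21,15) 1 'c'
  23: (15,27) 2 'cb'
  24: (27,13) 3 'cbc'
  25: (13,25) 4 'cbcb'
  26: (25,20) 1 'c'
  27: (20,12) 2 'cc'
  28: (12,24) 5 'ccbcb'
  29: (24,23) 2 'cc'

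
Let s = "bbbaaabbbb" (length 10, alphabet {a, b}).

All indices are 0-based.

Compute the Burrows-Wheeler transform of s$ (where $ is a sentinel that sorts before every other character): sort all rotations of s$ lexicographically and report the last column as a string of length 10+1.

bbaabbbbb$a

rank  rotation     last
    0  $bbbaaabbbb  b
    1  aaabbbb$bbb  b
    2  aabbbb$bbba  a
    3  abbbb$bbbaa  a
    4  b$bbbaaabbb  b
    5  baaabbbb$bb  b
    6  bb$bbbaaabb  b
    7  bbaaabbbb$b  b
    8  bbb$bbbaaab  b
    9  bbbaaabbbb$  $
   10  bbbb$bbbaaa  a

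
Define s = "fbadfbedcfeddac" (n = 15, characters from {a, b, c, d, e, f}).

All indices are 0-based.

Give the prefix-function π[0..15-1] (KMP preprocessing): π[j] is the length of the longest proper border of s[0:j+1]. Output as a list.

[0, 0, 0, 0, 1, 2, 0, 0, 0, 1, 0, 0, 0, 0, 0]

π[0] = 0
j=1 s[j]='b': π[1]=0 (border '')
j=2 s[j]='a': π[2]=0 (border '')
j=3 s[j]='d': π[3]=0 (border '')
j=4 s[j]='f': π[4]=1 (border 'f')
j=5 s[j]='b': π[5]=2 (border 'fb')
j=6 s[j]='e': k: 2→0; π[6]=0 (border '')
j=7 s[j]='d': π[7]=0 (border '')
j=8 s[j]='c': π[8]=0 (border '')
j=9 s[j]='f': π[9]=1 (border 'f')
j=10 s[j]='e': k: 1→0; π[10]=0 (border '')
j=11 s[j]='d': π[11]=0 (border '')
j=12 s[j]='d': π[12]=0 (border '')
j=13 s[j]='a': π[13]=0 (border '')
j=14 s[j]='c': π[14]=0 (border '')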